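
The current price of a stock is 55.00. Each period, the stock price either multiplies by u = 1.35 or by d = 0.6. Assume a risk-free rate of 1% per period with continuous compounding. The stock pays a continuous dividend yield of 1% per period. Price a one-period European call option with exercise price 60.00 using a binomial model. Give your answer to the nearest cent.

7.52

Per-period risk-free factor R = e^0.01 = 1.0101; dividend-adjusted growth = e^(0.01−0.01) = 1.0000.
Risk-neutral probability p = (1.0000 − 0.6)/(1.35 − 0.6) = 0.4000/0.7500 = 0.5333
Terminal stock prices: S_u = 74.25, S_d = 33
Terminal payoffs (S − K): max(14.25, 0) = 14.25, max(-27, 0) = 0
Node 0 (S = 55): V_0 = e^(−0.01)·[0.5333·14.2500 + 0.4667·0.0000] = 7.5244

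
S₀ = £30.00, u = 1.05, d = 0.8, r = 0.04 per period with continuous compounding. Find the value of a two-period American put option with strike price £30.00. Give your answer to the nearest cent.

£0.37

Risk-neutral probability p = (e^0.04 − 0.8)/(1.05 − 0.8) = 0.2408/0.2500 = 0.9632
Terminal stock prices: S_uu = 33.08, S_ud = 25.2, S_dd = 19.2
Terminal payoffs (K − S): max(-3.075, 0) = 0, max(4.8, 0) = 4.8, max(10.8, 0) = 10.8
Node u (S = 31.5): continuation = e^(−0.04)·[0.9632·0.0000 + 0.0368·4.8000] = 0.1695; exercise value = 0.0000 ≤ continuation, so V_u = 0.1695
Node d (S = 24): continuation = e^(−0.04)·[0.9632·4.8000 + 0.0368·10.8000] = 4.8237; exercise value = 6.0000 > continuation, so V_d = 6.0000 (exercise)
Node 0 (S = 30): continuation = e^(−0.04)·[0.9632·0.1695 + 0.0368·6.0000] = 0.3688; exercise value = 0.0000 ≤ continuation, so V_0 = 0.3688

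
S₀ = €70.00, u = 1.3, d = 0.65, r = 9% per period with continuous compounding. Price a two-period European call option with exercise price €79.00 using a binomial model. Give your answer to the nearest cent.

€15.33

Risk-neutral probability p = (e^0.09 − 0.65)/(1.3 − 0.65) = 0.4442/0.6500 = 0.6833
Terminal stock prices: S_uu = 118.3, S_ud = 59.15, S_dd = 29.58
Terminal payoffs (S − K): max(39.3, 0) = 39.3, max(-19.85, 0) = 0, max(-49.42, 0) = 0
Node u (S = 91): V_u = e^(−0.09)·[0.6833·39.3000 + 0.3167·0.0000] = 24.5440
Node d (S = 45.5): V_d = e^(−0.09)·[0.6833·0.0000 + 0.3167·0.0000] = 0.0000
Node 0 (S = 70): V_0 = e^(−0.09)·[0.6833·24.5440 + 0.3167·0.0000] = 15.3285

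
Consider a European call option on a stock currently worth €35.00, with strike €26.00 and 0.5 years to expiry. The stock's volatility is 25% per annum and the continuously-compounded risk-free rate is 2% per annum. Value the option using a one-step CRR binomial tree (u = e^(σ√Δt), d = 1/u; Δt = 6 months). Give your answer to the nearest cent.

€9.26

CRR parameters: u = e^(σ√Δt) = e^(0.25·√0.5) = 1.1934, d = 1/u = 0.8380
Per-period rate: rΔt = 0.02·0.5 = 0.01, so R = e^0.01 = 1.0101
Risk-neutral probability p = (e^0.01 − 0.8380)/(1.1934 − 0.8380) = 0.1721/0.3554 = 0.4842
Terminal stock prices: S_u = 41.77, S_d = 29.33
Terminal payoffs (S − K): max(15.77, 0) = 15.77, max(3.329, 0) = 3.329
Node 0 (S = 35): V_0 = e^(−0.01)·[0.4842·15.7678 + 0.5158·3.3288] = 9.2587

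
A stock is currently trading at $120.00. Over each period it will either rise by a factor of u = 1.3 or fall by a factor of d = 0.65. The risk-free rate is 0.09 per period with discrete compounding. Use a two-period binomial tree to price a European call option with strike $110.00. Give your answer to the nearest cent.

Risk-neutral probability p = (1 + 0.09 − 0.65)/(1.3 − 0.65) = 0.4400/0.6500 = 0.6769
Terminal stock prices: S_uu = 202.8, S_ud = 101.4, S_dd = 50.7
Terminal payoffs (S − K): max(92.8, 0) = 92.8, max(-8.6, 0) = 0, max(-59.3, 0) = 0
Node u (S = 156): V_u = 1/1.09·[0.6769·92.8000 + 0.3231·0.0000] = 57.6316
Node d (S = 78): V_d = 1/1.09·[0.6769·0.0000 + 0.3231·0.0000] = 0.0000
Node 0 (S = 120): V_0 = 1/1.09·[0.6769·57.6316 + 0.3231·0.0000] = 35.7910

$35.79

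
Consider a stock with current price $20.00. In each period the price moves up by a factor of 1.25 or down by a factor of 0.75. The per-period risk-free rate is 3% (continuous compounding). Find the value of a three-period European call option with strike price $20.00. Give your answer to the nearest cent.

Risk-neutral probability p = (e^0.03 − 0.75)/(1.25 − 0.75) = 0.2805/0.5000 = 0.5609
Terminal stock prices: S_uuu = 39.06, S_uud = 23.44, S_udd = 14.06, S_ddd = 8.438
Terminal payoffs (S − K): max(19.06, 0) = 19.06, max(3.438, 0) = 3.438, max(-5.938, 0) = 0, max(-11.56, 0) = 0
Node uu (S = 31.25): V_uu = e^(−0.03)·[0.5609·19.0625 + 0.4391·3.4375] = 11.8411
Node ud (S = 18.75): V_ud = e^(−0.03)·[0.5609·3.4375 + 0.4391·0.0000] = 1.8711
Node dd (S = 11.25): V_dd = e^(−0.03)·[0.5609·0.0000 + 0.4391·0.0000] = 0.0000
Node u (S = 25): V_u = e^(−0.03)·[0.5609·11.8411 + 0.4391·1.8711] = 7.2428
Node d (S = 15): V_d = e^(−0.03)·[0.5609·1.8711 + 0.4391·0.0000] = 1.0185
Node 0 (S = 20): V_0 = e^(−0.03)·[0.5609·7.2428 + 0.4391·1.0185] = 4.3765

$4.38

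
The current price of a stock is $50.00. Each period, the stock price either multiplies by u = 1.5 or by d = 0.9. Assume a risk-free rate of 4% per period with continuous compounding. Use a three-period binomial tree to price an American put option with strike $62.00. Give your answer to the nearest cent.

$12.65

Risk-neutral probability p = (e^0.04 − 0.9)/(1.5 − 0.9) = 0.1408/0.6000 = 0.2347
Terminal stock prices: S_uuu = 168.8, S_uud = 101.2, S_udd = 60.75, S_ddd = 36.45
Terminal payoffs (K − S): max(-106.8, 0) = 0, max(-39.25, 0) = 0, max(1.25, 0) = 1.25, max(25.55, 0) = 25.55
Node uu (S = 112.5): continuation = e^(−0.04)·[0.2347·0.0000 + 0.7653·0.0000] = 0.0000; exercise value = 0.0000 ≤ continuation, so V_uu = 0.0000
Node ud (S = 67.5): continuation = e^(−0.04)·[0.2347·0.0000 + 0.7653·1.2500] = 0.9191; exercise value = 0.0000 ≤ continuation, so V_ud = 0.9191
Node dd (S = 40.5): continuation = e^(−0.04)·[0.2347·1.2500 + 0.7653·25.5500] = 19.0689; exercise value = 21.5000 > continuation, so V_dd = 21.5000 (exercise)
Node u (S = 75): continuation = e^(−0.04)·[0.2347·0.0000 + 0.7653·0.9191] = 0.6758; exercise value = 0.0000 ≤ continuation, so V_u = 0.6758
Node d (S = 45): continuation = e^(−0.04)·[0.2347·0.9191 + 0.7653·21.5000] = 16.0163; exercise value = 17.0000 > continuation, so V_d = 17.0000 (exercise)
Node 0 (S = 50): continuation = e^(−0.04)·[0.2347·0.6758 + 0.7653·17.0000] = 12.6526; exercise value = 12.0000 ≤ continuation, so V_0 = 12.6526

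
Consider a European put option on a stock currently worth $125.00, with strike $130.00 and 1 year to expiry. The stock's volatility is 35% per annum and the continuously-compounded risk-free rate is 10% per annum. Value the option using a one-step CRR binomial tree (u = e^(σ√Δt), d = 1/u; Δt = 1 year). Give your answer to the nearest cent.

$16.66

CRR parameters: u = e^(σ√Δt) = e^(0.35·√1) = 1.4191, d = 1/u = 0.7047
Per-period rate: rΔt = 0.1·1 = 0.1, so R = e^0.1 = 1.1052
Risk-neutral probability p = (e^0.1 − 0.7047)/(1.4191 − 0.7047) = 0.4005/0.7144 = 0.5606
Terminal stock prices: S_u = 177.4, S_d = 88.09
Terminal payoffs (K − S): max(-47.38, 0) = 0, max(41.91, 0) = 41.91
Node 0 (S = 125): V_0 = e^(−0.1)·[0.5606·0.0000 + 0.4394·41.9140] = 16.6643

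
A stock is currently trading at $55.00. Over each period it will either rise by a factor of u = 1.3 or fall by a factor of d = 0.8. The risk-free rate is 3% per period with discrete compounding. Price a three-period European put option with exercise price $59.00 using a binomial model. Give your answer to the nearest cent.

Risk-neutral probability p = (1 + 0.03 − 0.8)/(1.3 − 0.8) = 0.2300/0.5000 = 0.4600
Terminal stock prices: S_uuu = 120.8, S_uud = 74.36, S_udd = 45.76, S_ddd = 28.16
Terminal payoffs (K − S): max(-61.84, 0) = 0, max(-15.36, 0) = 0, max(13.24, 0) = 13.24, max(30.84, 0) = 30.84
Node uu (S = 92.95): V_uu = 1/1.03·[0.4600·0.0000 + 0.5400·0.0000] = 0.0000
Node ud (S = 57.2): V_ud = 1/1.03·[0.4600·0.0000 + 0.5400·13.2400] = 6.9414
Node dd (S = 35.2): V_dd = 1/1.03·[0.4600·13.2400 + 0.5400·30.8400] = 22.0816
Node u (S = 71.5): V_u = 1/1.03·[0.4600·0.0000 + 0.5400·6.9414] = 3.6392
Node d (S = 44): V_d = 1/1.03·[0.4600·6.9414 + 0.5400·22.0816] = 14.6768
Node 0 (S = 55): V_0 = 1/1.03·[0.4600·3.6392 + 0.5400·14.6768] = 9.3199

$9.32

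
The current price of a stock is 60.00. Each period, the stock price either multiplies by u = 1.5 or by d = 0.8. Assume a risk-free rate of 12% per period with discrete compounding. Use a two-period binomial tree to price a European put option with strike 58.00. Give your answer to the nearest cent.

4.60

Risk-neutral probability p = (1 + 0.12 − 0.8)/(1.5 − 0.8) = 0.3200/0.7000 = 0.4571
Terminal stock prices: S_uu = 135, S_ud = 72, S_dd = 38.4
Terminal payoffs (K − S): max(-77, 0) = 0, max(-14, 0) = 0, max(19.6, 0) = 19.6
Node u (S = 90): V_u = 1/1.12·[0.4571·0.0000 + 0.5429·0.0000] = 0.0000
Node d (S = 48): V_d = 1/1.12·[0.4571·0.0000 + 0.5429·19.6000] = 9.5000
Node 0 (S = 60): V_0 = 1/1.12·[0.4571·0.0000 + 0.5429·9.5000] = 4.6046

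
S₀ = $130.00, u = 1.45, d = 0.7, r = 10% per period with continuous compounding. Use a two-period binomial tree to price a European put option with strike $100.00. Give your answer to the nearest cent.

Risk-neutral probability p = (e^0.1 − 0.7)/(1.45 − 0.7) = 0.4052/0.7500 = 0.5402
Terminal stock prices: S_uu = 273.3, S_ud = 131.9, S_dd = 63.7
Terminal payoffs (K − S): max(-173.3, 0) = 0, max(-31.95, 0) = 0, max(36.3, 0) = 36.3
Node u (S = 188.5): V_u = e^(−0.1)·[0.5402·0.0000 + 0.4598·0.0000] = 0.0000
Node d (S = 91): V_d = e^(−0.1)·[0.5402·0.0000 + 0.4598·36.3000] = 15.1015
Node 0 (S = 130): V_0 = e^(−0.1)·[0.5402·0.0000 + 0.4598·15.1015] = 6.2825

$6.28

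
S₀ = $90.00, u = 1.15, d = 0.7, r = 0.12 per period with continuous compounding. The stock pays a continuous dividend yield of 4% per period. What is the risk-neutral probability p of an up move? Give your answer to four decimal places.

p = 0.8517

Per-period risk-free factor R = e^0.12 = 1.1275; dividend-adjusted growth = e^(0.12−0.04) = 1.0833.
Risk-neutral probability p = (1.0833 − 0.7)/(1.15 − 0.7) = 0.3833/0.4500 = 0.8517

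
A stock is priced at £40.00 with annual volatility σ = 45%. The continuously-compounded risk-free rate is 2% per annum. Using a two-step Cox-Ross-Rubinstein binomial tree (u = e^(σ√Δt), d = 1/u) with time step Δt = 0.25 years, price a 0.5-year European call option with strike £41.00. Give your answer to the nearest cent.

£4.46

CRR parameters: u = e^(σ√Δt) = e^(0.45·√0.25) = 1.2523, d = 1/u = 0.7985
Per-period rate: rΔt = 0.02·0.25 = 0.005, so R = e^0.005 = 1.0050
Risk-neutral probability p = (e^0.005 − 0.7985)/(1.2523 − 0.7985) = 0.2065/0.4538 = 0.4550
Terminal stock prices: S_uu = 62.73, S_ud = 40, S_dd = 25.51
Terminal payoffs (S − K): max(21.73, 0) = 21.73, max(-1, 0) = 0, max(-15.49, 0) = 0
Node u (S = 50.09): V_u = e^(−0.005)·[0.4550·21.7325 + 0.5450·0.0000] = 9.8396
Node d (S = 31.94): V_d = e^(−0.005)·[0.4550·0.0000 + 0.5450·0.0000] = 0.0000
Node 0 (S = 40): V_0 = e^(−0.005)·[0.4550·9.8396 + 0.5450·0.0000] = 4.4550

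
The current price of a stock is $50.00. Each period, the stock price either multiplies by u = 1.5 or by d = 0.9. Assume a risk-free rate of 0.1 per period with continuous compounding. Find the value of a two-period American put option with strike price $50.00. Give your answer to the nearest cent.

$3.37

Risk-neutral probability p = (e^0.1 − 0.9)/(1.5 − 0.9) = 0.2052/0.6000 = 0.3420
Terminal stock prices: S_uu = 112.5, S_ud = 67.5, S_dd = 40.5
Terminal payoffs (K − S): max(-62.5, 0) = 0, max(-17.5, 0) = 0, max(9.5, 0) = 9.5
Node u (S = 75): continuation = e^(−0.1)·[0.3420·0.0000 + 0.6580·0.0000] = 0.0000; exercise value = 0.0000 ≤ continuation, so V_u = 0.0000
Node d (S = 45): continuation = e^(−0.1)·[0.3420·0.0000 + 0.6580·9.5000] = 5.6566; exercise value = 5.0000 ≤ continuation, so V_d = 5.6566
Node 0 (S = 50): continuation = e^(−0.1)·[0.3420·0.0000 + 0.6580·5.6566] = 3.3681; exercise value = 0.0000 ≤ continuation, so V_0 = 3.3681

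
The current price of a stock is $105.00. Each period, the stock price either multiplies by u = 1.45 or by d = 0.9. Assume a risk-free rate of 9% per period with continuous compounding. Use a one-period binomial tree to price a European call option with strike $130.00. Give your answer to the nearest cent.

$7.18

Risk-neutral probability p = (e^0.09 − 0.9)/(1.45 − 0.9) = 0.1942/0.5500 = 0.3530
Terminal stock prices: S_u = 152.2, S_d = 94.5
Terminal payoffs (S − K): max(22.25, 0) = 22.25, max(-35.5, 0) = 0
Node 0 (S = 105): V_0 = e^(−0.09)·[0.3530·22.2500 + 0.6470·0.0000] = 7.1791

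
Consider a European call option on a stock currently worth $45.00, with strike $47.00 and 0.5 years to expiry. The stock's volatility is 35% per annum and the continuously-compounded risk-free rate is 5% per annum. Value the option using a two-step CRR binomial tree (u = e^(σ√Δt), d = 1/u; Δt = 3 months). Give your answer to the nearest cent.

$3.98

CRR parameters: u = e^(σ√Δt) = e^(0.35·√0.25) = 1.1912, d = 1/u = 0.8395
Per-period rate: rΔt = 0.05·0.25 = 0.0125, so R = e^0.0125 = 1.0126
Risk-neutral probability p = (e^0.0125 − 0.8395)/(1.1912 − 0.8395) = 0.1731/0.3518 = 0.4921
Terminal stock prices: S_uu = 63.86, S_ud = 45, S_dd = 31.71
Terminal payoffs (S − K): max(16.86, 0) = 16.86, max(-2, 0) = 0, max(-15.29, 0) = 0
Node u (S = 53.61): V_u = e^(−0.0125)·[0.4921·16.8580 + 0.5079·0.0000] = 8.1931
Node d (S = 37.78): V_d = e^(−0.0125)·[0.4921·0.0000 + 0.5079·0.0000] = 0.0000
Node 0 (S = 45): V_0 = e^(−0.0125)·[0.4921·8.1931 + 0.5079·0.0000] = 3.9819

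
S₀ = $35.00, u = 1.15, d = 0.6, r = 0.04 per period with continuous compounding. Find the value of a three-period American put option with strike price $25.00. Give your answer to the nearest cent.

Risk-neutral probability p = (e^0.04 − 0.6)/(1.15 − 0.6) = 0.4408/0.5500 = 0.8015
Terminal stock prices: S_uuu = 53.23, S_uud = 27.77, S_udd = 14.49, S_ddd = 7.56
Terminal payoffs (K − S): max(-28.23, 0) = 0, max(-2.772, 0) = 0, max(10.51, 0) = 10.51, max(17.44, 0) = 17.44
Node uu (S = 46.29): continuation = e^(−0.04)·[0.8015·0.0000 + 0.1985·0.0000] = 0.0000; exercise value = 0.0000 ≤ continuation, so V_uu = 0.0000
Node ud (S = 24.15): continuation = e^(−0.04)·[0.8015·0.0000 + 0.1985·10.5100] = 2.0047; exercise value = 0.8500 ≤ continuation, so V_ud = 2.0047
Node dd (S = 12.6): continuation = e^(−0.04)·[0.8015·10.5100 + 0.1985·17.4400] = 11.4197; exercise value = 12.4000 > continuation, so V_dd = 12.4000 (exercise)
Node u (S = 40.25): continuation = e^(−0.04)·[0.8015·0.0000 + 0.1985·2.0047] = 0.3824; exercise value = 0.0000 ≤ continuation, so V_u = 0.3824
Node d (S = 21): continuation = e^(−0.04)·[0.8015·2.0047 + 0.1985·12.4000] = 3.9089; exercise value = 4.0000 > continuation, so V_d = 4.0000 (exercise)
Node 0 (S = 35): continuation = e^(−0.04)·[0.8015·0.3824 + 0.1985·4.0000] = 1.0574; exercise value = 0.0000 ≤ continuation, so V_0 = 1.0574

$1.06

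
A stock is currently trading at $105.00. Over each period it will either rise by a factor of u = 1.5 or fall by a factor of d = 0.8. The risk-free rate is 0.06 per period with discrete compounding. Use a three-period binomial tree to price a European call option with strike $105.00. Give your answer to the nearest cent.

$29.08

Risk-neutral probability p = (1 + 0.06 − 0.8)/(1.5 − 0.8) = 0.2600/0.7000 = 0.3714
Terminal stock prices: S_uuu = 354.4, S_uud = 189, S_udd = 100.8, S_ddd = 53.76
Terminal payoffs (S − K): max(249.4, 0) = 249.4, max(84, 0) = 84, max(-4.2, 0) = 0, max(-51.24, 0) = 0
Node uu (S = 236.2): V_uu = 1/1.06·[0.3714·249.3750 + 0.6286·84.0000] = 137.1934
Node ud (S = 126): V_ud = 1/1.06·[0.3714·84.0000 + 0.6286·0.0000] = 29.4340
Node dd (S = 67.2): V_dd = 1/1.06·[0.3714·0.0000 + 0.6286·0.0000] = 0.0000
Node u (S = 157.5): V_u = 1/1.06·[0.3714·137.1934 + 0.6286·29.4340] = 65.5273
Node d (S = 84): V_d = 1/1.06·[0.3714·29.4340 + 0.6286·0.0000] = 10.3138
Node 0 (S = 105): V_0 = 1/1.06·[0.3714·65.5273 + 0.6286·10.3138] = 29.0770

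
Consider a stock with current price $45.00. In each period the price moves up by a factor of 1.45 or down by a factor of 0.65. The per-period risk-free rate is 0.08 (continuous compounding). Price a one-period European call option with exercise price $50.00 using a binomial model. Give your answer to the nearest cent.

Risk-neutral probability p = (e^0.08 − 0.65)/(1.45 − 0.65) = 0.4333/0.8000 = 0.5416
Terminal stock prices: S_u = 65.25, S_d = 29.25
Terminal payoffs (S − K): max(15.25, 0) = 15.25, max(-20.75, 0) = 0
Node 0 (S = 45): V_0 = e^(−0.08)·[0.5416·15.2500 + 0.4584·0.0000] = 7.6245

$7.62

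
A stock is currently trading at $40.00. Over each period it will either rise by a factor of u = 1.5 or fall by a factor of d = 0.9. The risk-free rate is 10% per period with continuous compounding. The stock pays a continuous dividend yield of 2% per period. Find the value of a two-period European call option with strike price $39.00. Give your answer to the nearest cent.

$9.11

Per-period risk-free factor R = e^0.1 = 1.1052; dividend-adjusted growth = e^(0.1−0.02) = 1.0833.
Risk-neutral probability p = (1.0833 − 0.9)/(1.5 − 0.9) = 0.1833/0.6000 = 0.3055
Terminal stock prices: S_uu = 90, S_ud = 54, S_dd = 32.4
Terminal payoffs (S − K): max(51, 0) = 51, max(15, 0) = 15, max(-6.6, 0) = 0
Node u (S = 60): V_u = e^(−0.1)·[0.3055·51.0000 + 0.6945·15.0000] = 23.5233
Node d (S = 36): V_d = e^(−0.1)·[0.3055·15.0000 + 0.6945·0.0000] = 4.1461
Node 0 (S = 40): V_0 = e^(−0.1)·[0.3055·23.5233 + 0.6945·4.1461] = 9.1076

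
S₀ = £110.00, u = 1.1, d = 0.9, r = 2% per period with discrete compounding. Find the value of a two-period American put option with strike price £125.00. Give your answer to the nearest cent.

£15.00

Risk-neutral probability p = (1 + 0.02 − 0.9)/(1.1 − 0.9) = 0.1200/0.2000 = 0.6000
Terminal stock prices: S_uu = 133.1, S_ud = 108.9, S_dd = 89.1
Terminal payoffs (K − S): max(-8.1, 0) = 0, max(16.1, 0) = 16.1, max(35.9, 0) = 35.9
Node u (S = 121): continuation = 1/1.02·[0.6000·0.0000 + 0.4000·16.1000] = 6.3137; exercise value = 4.0000 ≤ continuation, so V_u = 6.3137
Node d (S = 99): continuation = 1/1.02·[0.6000·16.1000 + 0.4000·35.9000] = 23.5490; exercise value = 26.0000 > continuation, so V_d = 26.0000 (exercise)
Node 0 (S = 110): continuation = 1/1.02·[0.6000·6.3137 + 0.4000·26.0000] = 13.9100; exercise value = 15.0000 > continuation, so V_0 = 15.0000 (exercise)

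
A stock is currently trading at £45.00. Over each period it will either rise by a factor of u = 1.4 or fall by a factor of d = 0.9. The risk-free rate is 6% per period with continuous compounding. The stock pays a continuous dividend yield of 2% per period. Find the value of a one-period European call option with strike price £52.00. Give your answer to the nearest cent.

Per-period risk-free factor R = e^0.06 = 1.0618; dividend-adjusted growth = e^(0.06−0.02) = 1.0408.
Risk-neutral probability p = (1.0408 − 0.9)/(1.4 − 0.9) = 0.1408/0.5000 = 0.2816
Terminal stock prices: S_u = 63, S_d = 40.5
Terminal payoffs (S − K): max(11, 0) = 11, max(-11.5, 0) = 0
Node 0 (S = 45): V_0 = e^(−0.06)·[0.2816·11.0000 + 0.7184·0.0000] = 2.9174

£2.92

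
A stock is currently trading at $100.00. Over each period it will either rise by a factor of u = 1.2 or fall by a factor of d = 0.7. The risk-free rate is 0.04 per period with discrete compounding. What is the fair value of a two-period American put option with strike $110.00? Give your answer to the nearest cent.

$17.54

Risk-neutral probability p = (1 + 0.04 − 0.7)/(1.2 − 0.7) = 0.3400/0.5000 = 0.6800
Terminal stock prices: S_uu = 144, S_ud = 84, S_dd = 49
Terminal payoffs (K − S): max(-34, 0) = 0, max(26, 0) = 26, max(61, 0) = 61
Node u (S = 120): continuation = 1/1.04·[0.6800·0.0000 + 0.3200·26.0000] = 8.0000; exercise value = 0.0000 ≤ continuation, so V_u = 8.0000
Node d (S = 70): continuation = 1/1.04·[0.6800·26.0000 + 0.3200·61.0000] = 35.7692; exercise value = 40.0000 > continuation, so V_d = 40.0000 (exercise)
Node 0 (S = 100): continuation = 1/1.04·[0.6800·8.0000 + 0.3200·40.0000] = 17.5385; exercise value = 10.0000 ≤ continuation, so V_0 = 17.5385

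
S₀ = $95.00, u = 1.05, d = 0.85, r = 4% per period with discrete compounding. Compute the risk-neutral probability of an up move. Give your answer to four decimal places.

p = 0.9500

Risk-neutral probability p = (1 + 0.04 − 0.85)/(1.05 − 0.85) = 0.1900/0.2000 = 0.9500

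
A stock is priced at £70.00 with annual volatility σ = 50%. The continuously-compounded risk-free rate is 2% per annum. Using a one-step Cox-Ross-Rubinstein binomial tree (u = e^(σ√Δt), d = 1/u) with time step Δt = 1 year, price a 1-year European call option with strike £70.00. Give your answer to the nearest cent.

£17.67

CRR parameters: u = e^(σ√Δt) = e^(0.5·√1) = 1.6487, d = 1/u = 0.6065
Per-period rate: rΔt = 0.02·1 = 0.02, so R = e^0.02 = 1.0202
Risk-neutral probability p = (e^0.02 − 0.6065)/(1.6487 − 0.6065) = 0.4137/1.0422 = 0.3969
Terminal stock prices: S_u = 115.4, S_d = 42.46
Terminal payoffs (S − K): max(45.41, 0) = 45.41, max(-27.54, 0) = 0
Node 0 (S = 70): V_0 = e^(−0.02)·[0.3969·45.4105 + 0.6031·0.0000] = 17.6676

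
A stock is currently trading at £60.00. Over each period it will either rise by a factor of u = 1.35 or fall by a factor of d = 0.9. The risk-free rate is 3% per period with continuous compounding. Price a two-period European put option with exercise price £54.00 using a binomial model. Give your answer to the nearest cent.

Risk-neutral probability p = (e^0.03 − 0.9)/(1.35 − 0.9) = 0.1305/0.4500 = 0.2899
Terminal stock prices: S_uu = 109.4, S_ud = 72.9, S_dd = 48.6
Terminal payoffs (K − S): max(-55.35, 0) = 0, max(-18.9, 0) = 0, max(5.4, 0) = 5.4
Node u (S = 81): V_u = e^(−0.03)·[0.2899·0.0000 + 0.7101·0.0000] = 0.0000
Node d (S = 54): V_d = e^(−0.03)·[0.2899·0.0000 + 0.7101·5.4000] = 3.7212
Node 0 (S = 60): V_0 = e^(−0.03)·[0.2899·0.0000 + 0.7101·3.7212] = 2.5643

£2.56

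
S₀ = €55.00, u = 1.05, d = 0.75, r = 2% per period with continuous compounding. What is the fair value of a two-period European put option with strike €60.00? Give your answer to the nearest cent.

Risk-neutral probability p = (e^0.02 − 0.75)/(1.05 − 0.75) = 0.2702/0.3000 = 0.9007
Terminal stock prices: S_uu = 60.64, S_ud = 43.31, S_dd = 30.94
Terminal payoffs (K − S): max(-0.6375, 0) = 0, max(16.69, 0) = 16.69, max(29.06, 0) = 29.06
Node u (S = 57.75): V_u = e^(−0.02)·[0.9007·0.0000 + 0.0993·16.6875] = 1.6247
Node d (S = 41.25): V_d = e^(−0.02)·[0.9007·16.6875 + 0.0993·29.0625] = 17.5619
Node 0 (S = 55): V_0 = e^(−0.02)·[0.9007·1.6247 + 0.0993·17.5619] = 3.1442

€3.14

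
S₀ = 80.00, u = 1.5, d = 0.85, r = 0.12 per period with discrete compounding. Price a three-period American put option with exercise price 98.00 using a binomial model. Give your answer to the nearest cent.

18.00

Risk-neutral probability p = (1 + 0.12 − 0.85)/(1.5 − 0.85) = 0.2700/0.6500 = 0.4154
Terminal stock prices: S_uuu = 270, S_uud = 153, S_udd = 86.7, S_ddd = 49.13
Terminal payoffs (K − S): max(-172, 0) = 0, max(-55, 0) = 0, max(11.3, 0) = 11.3, max(48.87, 0) = 48.87
Node uu (S = 180): continuation = 1/1.12·[0.4154·0.0000 + 0.5846·0.0000] = 0.0000; exercise value = 0.0000 ≤ continuation, so V_uu = 0.0000
Node ud (S = 102): continuation = 1/1.12·[0.4154·0.0000 + 0.5846·11.3000] = 5.8984; exercise value = 0.0000 ≤ continuation, so V_ud = 5.8984
Node dd (S = 57.8): continuation = 1/1.12·[0.4154·11.3000 + 0.5846·48.8700] = 29.7000; exercise value = 40.2000 > continuation, so V_dd = 40.2000 (exercise)
Node u (S = 120): continuation = 1/1.12·[0.4154·0.0000 + 0.5846·5.8984] = 3.0788; exercise value = 0.0000 ≤ continuation, so V_u = 3.0788
Node d (S = 68): continuation = 1/1.12·[0.4154·5.8984 + 0.5846·40.2000] = 23.1711; exercise value = 30.0000 > continuation, so V_d = 30.0000 (exercise)
Node 0 (S = 80): continuation = 1/1.12·[0.4154·3.0788 + 0.5846·30.0000] = 16.8012; exercise value = 18.0000 > continuation, so V_0 = 18.0000 (exercise)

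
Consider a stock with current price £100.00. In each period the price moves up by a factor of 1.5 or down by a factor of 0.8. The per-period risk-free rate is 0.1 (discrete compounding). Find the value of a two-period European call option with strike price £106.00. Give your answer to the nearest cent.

Risk-neutral probability p = (1 + 0.1 − 0.8)/(1.5 − 0.8) = 0.3000/0.7000 = 0.4286
Terminal stock prices: S_uu = 225, S_ud = 120, S_dd = 64
Terminal payoffs (S − K): max(119, 0) = 119, max(14, 0) = 14, max(-42, 0) = 0
Node u (S = 150): V_u = 1/1.1·[0.4286·119.0000 + 0.5714·14.0000] = 53.6364
Node d (S = 80): V_d = 1/1.1·[0.4286·14.0000 + 0.5714·0.0000] = 5.4545
Node 0 (S = 100): V_0 = 1/1.1·[0.4286·53.6364 + 0.5714·5.4545] = 23.7308

£23.73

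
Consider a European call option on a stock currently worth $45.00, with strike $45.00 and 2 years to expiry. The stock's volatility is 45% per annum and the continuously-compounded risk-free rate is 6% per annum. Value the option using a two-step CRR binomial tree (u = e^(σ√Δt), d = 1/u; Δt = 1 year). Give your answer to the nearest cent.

CRR parameters: u = e^(σ√Δt) = e^(0.45·√1) = 1.5683, d = 1/u = 0.6376
Per-period rate: rΔt = 0.06·1 = 0.06, so R = e^0.06 = 1.0618
Risk-neutral probability p = (e^0.06 − 0.6376)/(1.5683 − 0.6376) = 0.4242/0.9307 = 0.4558
Terminal stock prices: S_uu = 110.7, S_ud = 45, S_dd = 18.3
Terminal payoffs (S − K): max(65.68, 0) = 65.68, max(0, 0) = 0, max(-26.7, 0) = 0
Node u (S = 70.57): V_u = e^(−0.06)·[0.4558·65.6821 + 0.5442·0.0000] = 28.1946
Node d (S = 28.69): V_d = e^(−0.06)·[0.4558·0.0000 + 0.5442·0.0000] = 0.0000
Node 0 (S = 45): V_0 = e^(−0.06)·[0.4558·28.1946 + 0.5442·0.0000] = 12.1028

$12.10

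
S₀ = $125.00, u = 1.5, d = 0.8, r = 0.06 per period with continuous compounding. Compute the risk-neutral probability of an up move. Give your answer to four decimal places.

Risk-neutral probability p = (e^0.06 − 0.8)/(1.5 − 0.8) = 0.2618/0.7000 = 0.3741

p = 0.3741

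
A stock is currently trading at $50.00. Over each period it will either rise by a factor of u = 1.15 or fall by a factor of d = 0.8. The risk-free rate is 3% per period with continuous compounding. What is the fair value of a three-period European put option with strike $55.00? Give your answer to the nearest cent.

$5.76

Risk-neutral probability p = (e^0.03 − 0.8)/(1.15 − 0.8) = 0.2305/0.3500 = 0.6584
Terminal stock prices: S_uuu = 76.04, S_uud = 52.9, S_udd = 36.8, S_ddd = 25.6
Terminal payoffs (K − S): max(-21.04, 0) = 0, max(2.1, 0) = 2.1, max(18.2, 0) = 18.2, max(29.4, 0) = 29.4
Node uu (S = 66.12): V_uu = e^(−0.03)·[0.6584·0.0000 + 0.3416·2.1000] = 0.6961
Node ud (S = 46): V_ud = e^(−0.03)·[0.6584·2.1000 + 0.3416·18.2000] = 7.3745
Node dd (S = 32): V_dd = e^(−0.03)·[0.6584·18.2000 + 0.3416·29.4000] = 21.3745
Node u (S = 57.5): V_u = e^(−0.03)·[0.6584·0.6961 + 0.3416·7.3745] = 2.8892
Node d (S = 40): V_d = e^(−0.03)·[0.6584·7.3745 + 0.3416·21.3745] = 11.7970
Node 0 (S = 50): V_0 = e^(−0.03)·[0.6584·2.8892 + 0.3416·11.7970] = 5.7564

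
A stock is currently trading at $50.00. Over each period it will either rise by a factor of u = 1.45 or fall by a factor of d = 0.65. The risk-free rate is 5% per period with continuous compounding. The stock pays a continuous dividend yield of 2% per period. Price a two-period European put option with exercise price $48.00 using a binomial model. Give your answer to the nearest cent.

Per-period risk-free factor R = e^0.05 = 1.0513; dividend-adjusted growth = e^(0.05−0.02) = 1.0305.
Risk-neutral probability p = (1.0305 − 0.65)/(1.45 − 0.65) = 0.3805/0.8000 = 0.4756
Terminal stock prices: S_uu = 105.1, S_ud = 47.12, S_dd = 21.13
Terminal payoffs (K − S): max(-57.12, 0) = 0, max(0.875, 0) = 0.875, max(26.87, 0) = 26.87
Node u (S = 72.5): V_u = e^(−0.05)·[0.4756·0.0000 + 0.5244·0.8750] = 0.4365
Node d (S = 32.5): V_d = e^(−0.05)·[0.4756·0.8750 + 0.5244·26.8750] = 13.8026
Node 0 (S = 50): V_0 = e^(−0.05)·[0.4756·0.4365 + 0.5244·13.8026] = 7.0829

$7.08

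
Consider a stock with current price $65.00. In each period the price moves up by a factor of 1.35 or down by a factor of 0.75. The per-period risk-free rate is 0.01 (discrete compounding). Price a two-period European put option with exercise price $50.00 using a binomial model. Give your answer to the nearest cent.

Risk-neutral probability p = (1 + 0.01 − 0.75)/(1.35 − 0.75) = 0.2600/0.6000 = 0.4333
Terminal stock prices: S_uu = 118.5, S_ud = 65.81, S_dd = 36.56
Terminal payoffs (K − S): max(-68.46, 0) = 0, max(-15.81, 0) = 0, max(13.44, 0) = 13.44
Node u (S = 87.75): V_u = 1/1.01·[0.4333·0.0000 + 0.5667·0.0000] = 0.0000
Node d (S = 48.75): V_d = 1/1.01·[0.4333·0.0000 + 0.5667·13.4375] = 7.5392
Node 0 (S = 65): V_0 = 1/1.01·[0.4333·0.0000 + 0.5667·7.5392] = 4.2299

$4.23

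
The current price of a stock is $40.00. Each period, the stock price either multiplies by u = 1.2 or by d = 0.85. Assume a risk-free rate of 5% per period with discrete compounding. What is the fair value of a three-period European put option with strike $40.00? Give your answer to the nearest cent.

Risk-neutral probability p = (1 + 0.05 − 0.85)/(1.2 − 0.85) = 0.2000/0.3500 = 0.5714
Terminal stock prices: S_uuu = 69.12, S_uud = 48.96, S_udd = 34.68, S_ddd = 24.56
Terminal payoffs (K − S): max(-29.12, 0) = 0, max(-8.96, 0) = 0, max(5.32, 0) = 5.32, max(15.44, 0) = 15.44
Node uu (S = 57.6): V_uu = 1/1.05·[0.5714·0.0000 + 0.4286·0.0000] = 0.0000
Node ud (S = 40.8): V_ud = 1/1.05·[0.5714·0.0000 + 0.4286·5.3200] = 2.1714
Node dd (S = 28.9): V_dd = 1/1.05·[0.5714·5.3200 + 0.4286·15.4350] = 9.1952
Node u (S = 48): V_u = 1/1.05·[0.5714·0.0000 + 0.4286·2.1714] = 0.8863
Node d (S = 34): V_d = 1/1.05·[0.5714·2.1714 + 0.4286·9.1952] = 4.9349
Node 0 (S = 40): V_0 = 1/1.05·[0.5714·0.8863 + 0.4286·4.9349] = 2.4966

$2.50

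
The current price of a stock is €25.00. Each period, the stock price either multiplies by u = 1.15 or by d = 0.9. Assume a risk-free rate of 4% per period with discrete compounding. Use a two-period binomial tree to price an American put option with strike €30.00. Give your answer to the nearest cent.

€5.00

Risk-neutral probability p = (1 + 0.04 − 0.9)/(1.15 − 0.9) = 0.1400/0.2500 = 0.5600
Terminal stock prices: S_uu = 33.06, S_ud = 25.87, S_dd = 20.25
Terminal payoffs (K − S): max(-3.062, 0) = 0, max(4.125, 0) = 4.125, max(9.75, 0) = 9.75
Node u (S = 28.75): continuation = 1/1.04·[0.5600·0.0000 + 0.4400·4.1250] = 1.7452; exercise value = 1.2500 ≤ continuation, so V_u = 1.7452
Node d (S = 22.5): continuation = 1/1.04·[0.5600·4.1250 + 0.4400·9.7500] = 6.3462; exercise value = 7.5000 > continuation, so V_d = 7.5000 (exercise)
Node 0 (S = 25): continuation = 1/1.04·[0.5600·1.7452 + 0.4400·7.5000] = 4.1128; exercise value = 5.0000 > continuation, so V_0 = 5.0000 (exercise)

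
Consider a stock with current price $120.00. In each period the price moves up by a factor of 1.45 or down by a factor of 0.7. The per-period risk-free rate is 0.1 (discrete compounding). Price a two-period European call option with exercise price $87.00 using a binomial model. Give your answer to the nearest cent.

$53.17

Risk-neutral probability p = (1 + 0.1 − 0.7)/(1.45 − 0.7) = 0.4000/0.7500 = 0.5333
Terminal stock prices: S_uu = 252.3, S_ud = 121.8, S_dd = 58.8
Terminal payoffs (S − K): max(165.3, 0) = 165.3, max(34.8, 0) = 34.8, max(-28.2, 0) = 0
Node u (S = 174): V_u = 1/1.1·[0.5333·165.3000 + 0.4667·34.8000] = 94.9091
Node d (S = 84): V_d = 1/1.1·[0.5333·34.8000 + 0.4667·0.0000] = 16.8727
Node 0 (S = 120): V_0 = 1/1.1·[0.5333·94.9091 + 0.4667·16.8727] = 53.1747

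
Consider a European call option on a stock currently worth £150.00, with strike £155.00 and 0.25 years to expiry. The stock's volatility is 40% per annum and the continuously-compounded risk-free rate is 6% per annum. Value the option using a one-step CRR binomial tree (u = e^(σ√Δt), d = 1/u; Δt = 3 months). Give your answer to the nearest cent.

£13.55

CRR parameters: u = e^(σ√Δt) = e^(0.4·√0.25) = 1.2214, d = 1/u = 0.8187
Per-period rate: rΔt = 0.06·0.25 = 0.015, so R = e^0.015 = 1.0151
Risk-neutral probability p = (e^0.015 − 0.8187)/(1.2214 − 0.8187) = 0.1964/0.4027 = 0.4877
Terminal stock prices: S_u = 183.2, S_d = 122.8
Terminal payoffs (S − K): max(28.21, 0) = 28.21, max(-32.19, 0) = 0
Node 0 (S = 150): V_0 = e^(−0.015)·[0.4877·28.2104 + 0.5123·0.0000] = 13.5533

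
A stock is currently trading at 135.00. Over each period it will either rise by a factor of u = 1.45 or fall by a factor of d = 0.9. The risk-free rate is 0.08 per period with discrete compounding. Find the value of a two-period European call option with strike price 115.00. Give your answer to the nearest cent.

38.60

Risk-neutral probability p = (1 + 0.08 − 0.9)/(1.45 − 0.9) = 0.1800/0.5500 = 0.3273
Terminal stock prices: S_uu = 283.8, S_ud = 176.2, S_dd = 109.4
Terminal payoffs (S − K): max(168.8, 0) = 168.8, max(61.18, 0) = 61.18, max(-5.65, 0) = 0
Node u (S = 195.8): V_u = 1/1.08·[0.3273·168.8375 + 0.6727·61.1750] = 89.2685
Node d (S = 121.5): V_d = 1/1.08·[0.3273·61.1750 + 0.6727·0.0000] = 18.5379
Node 0 (S = 135): V_0 = 1/1.08·[0.3273·89.2685 + 0.6727·18.5379] = 38.5982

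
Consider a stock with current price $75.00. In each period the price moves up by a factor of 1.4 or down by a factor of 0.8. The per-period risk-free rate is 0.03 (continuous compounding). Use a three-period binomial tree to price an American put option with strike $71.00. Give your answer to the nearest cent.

$9.23

Risk-neutral probability p = (e^0.03 − 0.8)/(1.4 − 0.8) = 0.2305/0.6000 = 0.3841
Terminal stock prices: S_uuu = 205.8, S_uud = 117.6, S_udd = 67.2, S_ddd = 38.4
Terminal payoffs (K − S): max(-134.8, 0) = 0, max(-46.6, 0) = 0, max(3.8, 0) = 3.8, max(32.6, 0) = 32.6
Node uu (S = 147): continuation = e^(−0.03)·[0.3841·0.0000 + 0.6159·0.0000] = 0.0000; exercise value = 0.0000 ≤ continuation, so V_uu = 0.0000
Node ud (S = 84): continuation = e^(−0.03)·[0.3841·0.0000 + 0.6159·3.8000] = 2.2713; exercise value = 0.0000 ≤ continuation, so V_ud = 2.2713
Node dd (S = 48): continuation = e^(−0.03)·[0.3841·3.8000 + 0.6159·32.6000] = 20.9016; exercise value = 23.0000 > continuation, so V_dd = 23.0000 (exercise)
Node u (S = 105): continuation = e^(−0.03)·[0.3841·0.0000 + 0.6159·2.2713] = 1.3576; exercise value = 0.0000 ≤ continuation, so V_u = 1.3576
Node d (S = 60): continuation = e^(−0.03)·[0.3841·2.2713 + 0.6159·23.0000] = 14.5938; exercise value = 11.0000 ≤ continuation, so V_d = 14.5938
Node 0 (S = 75): continuation = e^(−0.03)·[0.3841·1.3576 + 0.6159·14.5938] = 9.2288; exercise value = 0.0000 ≤ continuation, so V_0 = 9.2288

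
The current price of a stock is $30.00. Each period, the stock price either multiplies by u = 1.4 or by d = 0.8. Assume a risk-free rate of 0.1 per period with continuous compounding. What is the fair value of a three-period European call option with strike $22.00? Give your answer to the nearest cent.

Risk-neutral probability p = (e^0.1 − 0.8)/(1.4 − 0.8) = 0.3052/0.6000 = 0.5086
Terminal stock prices: S_uuu = 82.32, S_uud = 47.04, S_udd = 26.88, S_ddd = 15.36
Terminal payoffs (S − K): max(60.32, 0) = 60.32, max(25.04, 0) = 25.04, max(4.88, 0) = 4.88, max(-6.64, 0) = 0
Node uu (S = 58.8): V_uu = e^(−0.1)·[0.5086·60.3200 + 0.4914·25.0400] = 38.8936
Node ud (S = 33.6): V_ud = e^(−0.1)·[0.5086·25.0400 + 0.4914·4.8800] = 13.6936
Node dd (S = 19.2): V_dd = e^(−0.1)·[0.5086·4.8800 + 0.4914·0.0000] = 2.2459
Node u (S = 42): V_u = e^(−0.1)·[0.5086·38.8936 + 0.4914·13.6936] = 23.9879
Node d (S = 24): V_d = e^(−0.1)·[0.5086·13.6936 + 0.4914·2.2459] = 7.3006
Node 0 (S = 30): V_0 = e^(−0.1)·[0.5086·23.9879 + 0.4914·7.3006] = 14.2856

$14.29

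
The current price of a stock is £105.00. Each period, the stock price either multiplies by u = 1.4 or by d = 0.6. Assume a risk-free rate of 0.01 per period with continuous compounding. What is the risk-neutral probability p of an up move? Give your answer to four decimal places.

p = 0.5126

Risk-neutral probability p = (e^0.01 − 0.6)/(1.4 − 0.6) = 0.4101/0.8000 = 0.5126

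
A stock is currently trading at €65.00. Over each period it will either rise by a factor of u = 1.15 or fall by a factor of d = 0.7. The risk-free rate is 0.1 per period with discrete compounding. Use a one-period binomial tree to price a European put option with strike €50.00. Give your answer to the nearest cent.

Risk-neutral probability p = (1 + 0.1 − 0.7)/(1.15 − 0.7) = 0.4000/0.4500 = 0.8889
Terminal stock prices: S_u = 74.75, S_d = 45.5
Terminal payoffs (K − S): max(-24.75, 0) = 0, max(4.5, 0) = 4.5
Node 0 (S = 65): V_0 = 1/1.1·[0.8889·0.0000 + 0.1111·4.5000] = 0.4545

€0.45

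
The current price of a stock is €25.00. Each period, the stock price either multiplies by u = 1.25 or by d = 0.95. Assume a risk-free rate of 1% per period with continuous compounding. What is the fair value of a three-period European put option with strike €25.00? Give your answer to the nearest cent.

€1.77

Risk-neutral probability p = (e^0.01 − 0.95)/(1.25 − 0.95) = 0.0601/0.3000 = 0.2002
Terminal stock prices: S_uuu = 48.83, S_uud = 37.11, S_udd = 28.2, S_ddd = 21.43
Terminal payoffs (K − S): max(-23.83, 0) = 0, max(-12.11, 0) = 0, max(-3.203, 0) = 0, max(3.566, 0) = 3.566
Node uu (S = 39.06): V_uu = e^(−0.01)·[0.2002·0.0000 + 0.7998·0.0000] = 0.0000
Node ud (S = 29.69): V_ud = e^(−0.01)·[0.2002·0.0000 + 0.7998·0.0000] = 0.0000
Node dd (S = 22.56): V_dd = e^(−0.01)·[0.2002·0.0000 + 0.7998·3.5656] = 2.8235
Node u (S = 31.25): V_u = e^(−0.01)·[0.2002·0.0000 + 0.7998·0.0000] = 0.0000
Node d (S = 23.75): V_d = e^(−0.01)·[0.2002·0.0000 + 0.7998·2.8235] = 2.2359
Node 0 (S = 25): V_0 = e^(−0.01)·[0.2002·0.0000 + 0.7998·2.2359] = 1.7705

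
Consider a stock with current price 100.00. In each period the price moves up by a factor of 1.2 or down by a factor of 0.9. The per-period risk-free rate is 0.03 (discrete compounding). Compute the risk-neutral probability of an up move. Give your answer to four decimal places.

p = 0.4333

Risk-neutral probability p = (1 + 0.03 − 0.9)/(1.2 − 0.9) = 0.1300/0.3000 = 0.4333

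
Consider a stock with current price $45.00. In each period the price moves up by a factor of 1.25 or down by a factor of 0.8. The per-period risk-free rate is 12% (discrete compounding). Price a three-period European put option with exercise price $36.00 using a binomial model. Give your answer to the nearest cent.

$0.22

Risk-neutral probability p = (1 + 0.12 − 0.8)/(1.25 − 0.8) = 0.3200/0.4500 = 0.7111
Terminal stock prices: S_uuu = 87.89, S_uud = 56.25, S_udd = 36, S_ddd = 23.04
Terminal payoffs (K − S): max(-51.89, 0) = 0, max(-20.25, 0) = 0, max(0, 0) = 0, max(12.96, 0) = 12.96
Node uu (S = 70.31): V_uu = 1/1.12·[0.7111·0.0000 + 0.2889·0.0000] = 0.0000
Node ud (S = 45): V_ud = 1/1.12·[0.7111·0.0000 + 0.2889·0.0000] = 0.0000
Node dd (S = 28.8): V_dd = 1/1.12·[0.7111·0.0000 + 0.2889·12.9600] = 3.3429
Node u (S = 56.25): V_u = 1/1.12·[0.7111·0.0000 + 0.2889·0.0000] = 0.0000
Node d (S = 36): V_d = 1/1.12·[0.7111·0.0000 + 0.2889·3.3429] = 0.8622
Node 0 (S = 45): V_0 = 1/1.12·[0.7111·0.0000 + 0.2889·0.8622] = 0.2224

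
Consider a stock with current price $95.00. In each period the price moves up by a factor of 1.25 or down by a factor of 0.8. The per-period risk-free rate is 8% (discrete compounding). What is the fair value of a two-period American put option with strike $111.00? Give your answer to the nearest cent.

$16.00

Risk-neutral probability p = (1 + 0.08 − 0.8)/(1.25 − 0.8) = 0.2800/0.4500 = 0.6222
Terminal stock prices: S_uu = 148.4, S_ud = 95, S_dd = 60.8
Terminal payoffs (K − S): max(-37.44, 0) = 0, max(16, 0) = 16, max(50.2, 0) = 50.2
Node u (S = 118.8): continuation = 1/1.08·[0.6222·0.0000 + 0.3778·16.0000] = 5.5967; exercise value = 0.0000 ≤ continuation, so V_u = 5.5967
Node d (S = 76): continuation = 1/1.08·[0.6222·16.0000 + 0.3778·50.2000] = 26.7778; exercise value = 35.0000 > continuation, so V_d = 35.0000 (exercise)
Node 0 (S = 95): continuation = 1/1.08·[0.6222·5.5967 + 0.3778·35.0000] = 15.4672; exercise value = 16.0000 > continuation, so V_0 = 16.0000 (exercise)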